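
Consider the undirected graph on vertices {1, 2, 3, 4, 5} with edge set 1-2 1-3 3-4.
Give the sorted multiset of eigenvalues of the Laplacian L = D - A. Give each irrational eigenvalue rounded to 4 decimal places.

Reading degrees in the order [1, 2, 3, 4, 5] gives [2, 1, 2, 1, 0]; set D = diag(2, 1, 2, 1, 0) and form L = D - A. L is symmetric positive semidefinite, so every eigenvalue is real and nonnegative. The 2 zero eigenvalues correspond to the 2 connected components.

[0, 0, 0.5858, 2, 3.4142]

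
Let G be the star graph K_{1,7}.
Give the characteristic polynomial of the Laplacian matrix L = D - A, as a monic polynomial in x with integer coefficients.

x^8 - 14x^7 + 63x^6 - 140x^5 + 175x^4 - 126x^3 + 49x^2 - 8x

The graph has 8 vertices and degree multiset [7, 1, 1, 1, 1, 1, 1, 1]; D is the diagonal matrix of degrees and L = D - A. Computing det(xI - L) by cofactor expansion (or equivalently via sum-over-permutations) gives x^8 - 14x^7 + 63x^6 - 140x^5 + 175x^4 - 126x^3 + 49x^2 - 8x. Since p(0) = det(-L) = 0, x divides p(x). The largest eigenvalue, 8, is at most the vertex count 8. By the matrix-tree theorem the graph has (1/8) * product of the nonzero eigenvalues = 1 spanning tree.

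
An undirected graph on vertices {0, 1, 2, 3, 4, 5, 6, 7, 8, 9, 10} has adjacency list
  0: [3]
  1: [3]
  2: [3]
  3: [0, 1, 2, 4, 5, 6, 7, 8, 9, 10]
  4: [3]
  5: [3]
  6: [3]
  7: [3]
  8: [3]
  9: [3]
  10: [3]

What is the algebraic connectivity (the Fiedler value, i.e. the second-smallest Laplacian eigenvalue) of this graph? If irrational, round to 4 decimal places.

Each diagonal entry of L is the vertex degree and each off-diagonal entry is -1 where an edge is present, 0 otherwise; in the order [0, 1, 2, 3, 4, 5, 6, 7, 8, 9, 10] the diagonal is [1, 1, 1, 10, 1, 1, 1, 1, 1, 1, 1]. Computing the eigenvalues of L and sorting gives [0, 1, 1, 1, 1, 1, 1, 1, 1, 1, 11]. The Fiedler value lambda_2 = 1 is strictly positive, so the graph is connected. There is one zero in the spectrum, matching the 1 component.

1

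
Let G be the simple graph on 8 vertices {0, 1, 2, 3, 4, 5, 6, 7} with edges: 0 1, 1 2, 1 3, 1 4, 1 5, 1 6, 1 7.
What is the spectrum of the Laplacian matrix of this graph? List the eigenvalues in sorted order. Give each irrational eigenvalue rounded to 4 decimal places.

Reading degrees in the order [0, 1, 2, 3, 4, 5, 6, 7] gives [1, 7, 1, 1, 1, 1, 1, 1]; set D = diag(1, 7, 1, 1, 1, 1, 1, 1) and form L = D - A. Diagonalising L (or applying a numerical eigensolver to the 8x8 matrix) gives the spectrum above.

[0, 1, 1, 1, 1, 1, 1, 8]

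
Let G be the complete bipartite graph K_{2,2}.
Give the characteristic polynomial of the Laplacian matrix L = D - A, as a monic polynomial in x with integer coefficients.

The graph has 4 vertices and degree multiset [2, 2, 2, 2]; D is the diagonal matrix of degrees and L = D - A. The eigenvalues of L are [0, 2, 2, 4]; the characteristic polynomial is the product of (x - lambda_i), which multiplies out to x^4 - 8x^3 + 20x^2 - 16x. The coefficient of x^3 equals -trace(L) = -8, matching the sum of degrees. The largest eigenvalue, 4, is at most the vertex count 4.

x^4 - 8x^3 + 20x^2 - 16x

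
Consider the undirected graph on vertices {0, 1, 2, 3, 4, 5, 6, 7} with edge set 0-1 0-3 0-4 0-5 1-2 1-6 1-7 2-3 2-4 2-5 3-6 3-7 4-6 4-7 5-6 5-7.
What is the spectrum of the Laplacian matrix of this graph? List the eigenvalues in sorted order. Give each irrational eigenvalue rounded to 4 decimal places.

[0, 4, 4, 4, 4, 4, 4, 8]

Each diagonal entry of L is the vertex degree and each off-diagonal entry is -1 where an edge is present, 0 otherwise; in the order [0, 1, 2, 3, 4, 5, 6, 7] the diagonal is [4, 4, 4, 4, 4, 4, 4, 4]. Since every row of L sums to 0, the all-ones vector is in the kernel and 0 is an eigenvalue. The largest eigenvalue, 8, is at most the vertex count 8.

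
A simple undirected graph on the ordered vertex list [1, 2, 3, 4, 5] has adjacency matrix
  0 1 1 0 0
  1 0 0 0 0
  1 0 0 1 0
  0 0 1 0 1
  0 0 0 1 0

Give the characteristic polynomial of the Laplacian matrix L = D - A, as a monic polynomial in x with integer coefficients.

With the vertex order [1, 2, 3, 4, 5], the degrees are [2, 1, 2, 2, 1], giving D = diag(2, 1, 2, 2, 1) and L = D - A. Computing det(xI - L) by cofactor expansion (or equivalently via sum-over-permutations) gives x^5 - 8x^4 + 21x^3 - 20x^2 + 5x. The coefficient of x^4 equals -trace(L) = -8, matching the sum of degrees. The eigenvalues sum to 8, which equals trace(L) = 2|E|. The largest eigenvalue, 3.6180, is at most the vertex count 5.

x^5 - 8x^4 + 21x^3 - 20x^2 + 5x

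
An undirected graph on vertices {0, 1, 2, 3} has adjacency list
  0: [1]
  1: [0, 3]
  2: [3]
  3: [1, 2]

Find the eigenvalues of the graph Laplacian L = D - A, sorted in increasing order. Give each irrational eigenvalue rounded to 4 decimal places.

Reading degrees in the order [0, 1, 2, 3] gives [1, 2, 1, 2]; set D = diag(1, 2, 1, 2) and form L = D - A. L is symmetric positive semidefinite, so every eigenvalue is real and nonnegative.

[0, 0.5858, 2, 3.4142]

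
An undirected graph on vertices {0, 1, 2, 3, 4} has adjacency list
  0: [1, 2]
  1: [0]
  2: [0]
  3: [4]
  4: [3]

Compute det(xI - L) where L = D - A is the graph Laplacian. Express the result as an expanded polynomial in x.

x^5 - 6x^4 + 11x^3 - 6x^2

Reading degrees in the order [0, 1, 2, 3, 4] gives [2, 1, 1, 1, 1]; set D = diag(2, 1, 1, 1, 1) and form L = D - A. The eigenvalues of L are [0, 0, 1, 2, 3]; the characteristic polynomial is the product of (x - lambda_i), which multiplies out to x^5 - 6x^4 + 11x^3 - 6x^2. Since p(0) = det(-L) = 0, x divides p(x). There are 2 zeros in the spectrum, matching the 2 components. The largest eigenvalue, 3, is at most the vertex count 5.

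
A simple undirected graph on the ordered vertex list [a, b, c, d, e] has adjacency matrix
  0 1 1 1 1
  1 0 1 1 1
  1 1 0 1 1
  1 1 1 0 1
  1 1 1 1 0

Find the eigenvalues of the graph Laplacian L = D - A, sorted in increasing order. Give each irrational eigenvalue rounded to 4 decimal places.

Each diagonal entry of L is the vertex degree and each off-diagonal entry is -1 where an edge is present, 0 otherwise; in the order [a, b, c, d, e] the diagonal is [4, 4, 4, 4, 4]. L is symmetric positive semidefinite, so every eigenvalue is real and nonnegative. The single zero eigenvalue shows the graph is connected. There is one zero in the spectrum, matching the 1 component. The eigenvalues sum to 20, which equals trace(L) = 2|E|.

[0, 5, 5, 5, 5]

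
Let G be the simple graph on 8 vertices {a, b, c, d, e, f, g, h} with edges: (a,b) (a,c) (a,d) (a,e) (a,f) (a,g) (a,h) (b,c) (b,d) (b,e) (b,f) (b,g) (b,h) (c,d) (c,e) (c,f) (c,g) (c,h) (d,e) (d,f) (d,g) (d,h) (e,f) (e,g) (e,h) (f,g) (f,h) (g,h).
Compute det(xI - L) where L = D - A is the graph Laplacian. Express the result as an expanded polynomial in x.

Each diagonal entry of L is the vertex degree and each off-diagonal entry is -1 where an edge is present, 0 otherwise; in the order [a, b, c, d, e, f, g, h] the diagonal is [7, 7, 7, 7, 7, 7, 7, 7]. Computing det(xI - L) by cofactor expansion (or equivalently via sum-over-permutations) gives x^8 - 56x^7 + 1344x^6 - 17920x^5 + 143360x^4 - 688128x^3 + 1835008x^2 - 2097152x. Since p(0) = det(-L) = 0, x divides p(x). The eigenvalues sum to 56, which equals trace(L) = 2|E|.

x^8 - 56x^7 + 1344x^6 - 17920x^5 + 143360x^4 - 688128x^3 + 1835008x^2 - 2097152x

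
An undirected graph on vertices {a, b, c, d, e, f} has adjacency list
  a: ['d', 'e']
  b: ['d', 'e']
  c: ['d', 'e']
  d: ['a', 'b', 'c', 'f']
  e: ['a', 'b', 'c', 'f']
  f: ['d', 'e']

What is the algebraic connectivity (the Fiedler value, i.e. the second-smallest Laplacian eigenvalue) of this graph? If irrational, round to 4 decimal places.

Reading degrees in the order [a, b, c, d, e, f] gives [2, 2, 2, 4, 4, 2]; set D = diag(2, 2, 2, 4, 4, 2) and form L = D - A. The smallest Laplacian eigenvalue is always 0. The next one, lambda_2 = 2, measures how hard the graph is to disconnect: larger values mean better connectivity. The eigenvalues sum to 16, which equals trace(L) = 2|E|.

2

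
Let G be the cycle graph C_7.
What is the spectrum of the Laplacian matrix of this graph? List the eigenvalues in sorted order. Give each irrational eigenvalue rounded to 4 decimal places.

[0, 0.7530, 0.7530, 2.4450, 2.4450, 3.8019, 3.8019]

The graph has 7 vertices and degree multiset [2, 2, 2, 2, 2, 2, 2]; D is the diagonal matrix of degrees and L = D - A. Since every row of L sums to 0, the all-ones vector is in the kernel and 0 is an eigenvalue. The single zero eigenvalue shows the graph is connected. There is one zero in the spectrum, matching the 1 component. The largest eigenvalue, 3.8019, is at most the vertex count 7.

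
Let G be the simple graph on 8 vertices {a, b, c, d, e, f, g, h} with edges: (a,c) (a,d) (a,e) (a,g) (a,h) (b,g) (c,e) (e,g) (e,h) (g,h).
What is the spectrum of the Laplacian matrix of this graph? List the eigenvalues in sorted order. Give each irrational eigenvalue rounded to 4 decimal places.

[0, 0, 0.7639, 1.1357, 2.2211, 4.5672, 5.2361, 6.0759]

With the vertex order [a, b, c, d, e, f, g, h], the degrees are [5, 1, 2, 1, 4, 0, 4, 3], giving D = diag(5, 1, 2, 1, 4, 0, 4, 3) and L = D - A. L is symmetric positive semidefinite, so every eigenvalue is real and nonnegative. The 2 zero eigenvalues correspond to the 2 connected components. There are 2 zeros in the spectrum, matching the 2 components. The largest eigenvalue, 6.0759, is at most the vertex count 8.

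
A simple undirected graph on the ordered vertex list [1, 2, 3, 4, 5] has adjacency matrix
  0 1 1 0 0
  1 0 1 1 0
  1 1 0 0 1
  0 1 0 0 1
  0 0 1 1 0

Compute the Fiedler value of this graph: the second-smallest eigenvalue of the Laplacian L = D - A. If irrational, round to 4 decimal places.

Each diagonal entry of L is the vertex degree and each off-diagonal entry is -1 where an edge is present, 0 otherwise; in the order [1, 2, 3, 4, 5] the diagonal is [2, 3, 3, 2, 2]. Computing the eigenvalues of L and sorting gives [0, 1.3820, 2.3820, 3.6180, 4.6180]. The Fiedler value lambda_2 = 1.3820 is strictly positive, so the graph is connected. By the matrix-tree theorem the graph has (1/5) * product of the nonzero eigenvalues = 11 spanning trees.

1.3820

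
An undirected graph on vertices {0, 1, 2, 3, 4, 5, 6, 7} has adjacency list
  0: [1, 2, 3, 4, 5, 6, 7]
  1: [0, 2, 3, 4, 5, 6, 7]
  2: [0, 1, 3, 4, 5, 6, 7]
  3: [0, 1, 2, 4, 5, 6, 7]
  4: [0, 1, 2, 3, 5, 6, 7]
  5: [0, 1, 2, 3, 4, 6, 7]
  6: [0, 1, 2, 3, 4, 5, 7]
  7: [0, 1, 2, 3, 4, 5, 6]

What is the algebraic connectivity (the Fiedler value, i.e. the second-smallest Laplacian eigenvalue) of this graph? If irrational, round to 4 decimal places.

8

Each diagonal entry of L is the vertex degree and each off-diagonal entry is -1 where an edge is present, 0 otherwise; in the order [0, 1, 2, 3, 4, 5, 6, 7] the diagonal is [7, 7, 7, 7, 7, 7, 7, 7]. The smallest Laplacian eigenvalue is always 0. The next one, lambda_2 = 8, measures how hard the graph is to disconnect: larger values mean better connectivity. There is one zero in the spectrum, matching the 1 component.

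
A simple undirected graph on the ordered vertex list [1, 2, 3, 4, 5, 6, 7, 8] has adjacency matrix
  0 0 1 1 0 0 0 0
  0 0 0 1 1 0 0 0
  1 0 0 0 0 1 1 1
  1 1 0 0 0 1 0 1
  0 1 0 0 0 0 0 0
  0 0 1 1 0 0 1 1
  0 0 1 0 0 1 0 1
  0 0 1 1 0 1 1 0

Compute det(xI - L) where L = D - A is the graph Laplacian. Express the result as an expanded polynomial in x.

Each diagonal entry of L is the vertex degree and each off-diagonal entry is -1 where an edge is present, 0 otherwise; in the order [1, 2, 3, 4, 5, 6, 7, 8] the diagonal is [2, 2, 4, 4, 1, 4, 3, 4]. Computing det(xI - L) by cofactor expansion (or equivalently via sum-over-permutations) gives x^8 - 24x^7 + 235x^6 - 1204x^5 + 3431x^4 - 5300x^3 + 3909x^2 - 920x. The constant term is 0 because L is singular (the all-ones vector lies in its kernel). By the matrix-tree theorem the graph has (1/8) * product of the nonzero eigenvalues = 115 spanning trees.

x^8 - 24x^7 + 235x^6 - 1204x^5 + 3431x^4 - 5300x^3 + 3909x^2 - 920x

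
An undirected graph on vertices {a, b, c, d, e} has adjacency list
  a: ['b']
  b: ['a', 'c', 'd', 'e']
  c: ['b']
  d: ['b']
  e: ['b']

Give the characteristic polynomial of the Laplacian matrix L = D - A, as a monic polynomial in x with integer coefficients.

With the vertex order [a, b, c, d, e], the degrees are [1, 4, 1, 1, 1], giving D = diag(1, 4, 1, 1, 1) and L = D - A. The eigenvalues of L are [0, 1, 1, 1, 5]; the characteristic polynomial is the product of (x - lambda_i), which multiplies out to x^5 - 8x^4 + 18x^3 - 16x^2 + 5x. The coefficient of x^4 equals -trace(L) = -8, matching the sum of degrees.

x^5 - 8x^4 + 18x^3 - 16x^2 + 5x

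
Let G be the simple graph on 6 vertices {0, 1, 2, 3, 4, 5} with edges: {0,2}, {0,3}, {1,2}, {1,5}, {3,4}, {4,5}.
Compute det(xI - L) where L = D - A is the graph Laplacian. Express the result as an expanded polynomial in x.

x^6 - 12x^5 + 54x^4 - 112x^3 + 105x^2 - 36x

Each diagonal entry of L is the vertex degree and each off-diagonal entry is -1 where an edge is present, 0 otherwise; in the order [0, 1, 2, 3, 4, 5] the diagonal is [2, 2, 2, 2, 2, 2]. The eigenvalues of L are [0, 1, 1, 3, 3, 4]; the characteristic polynomial is the product of (x - lambda_i), which multiplies out to x^6 - 12x^5 + 54x^4 - 112x^3 + 105x^2 - 36x. The constant term is 0 because L is singular (the all-ones vector lies in its kernel). The largest eigenvalue, 4, is at most the vertex count 6.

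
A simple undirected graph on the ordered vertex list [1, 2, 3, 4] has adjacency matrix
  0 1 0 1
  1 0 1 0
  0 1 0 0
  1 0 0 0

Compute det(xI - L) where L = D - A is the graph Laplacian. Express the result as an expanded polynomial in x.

With the vertex order [1, 2, 3, 4], the degrees are [2, 2, 1, 1], giving D = diag(2, 2, 1, 1) and L = D - A. Computing det(xI - L) by cofactor expansion (or equivalently via sum-over-permutations) gives x^4 - 6x^3 + 10x^2 - 4x. The constant term is 0 because L is singular (the all-ones vector lies in its kernel). There is one zero in the spectrum, matching the 1 component.

x^4 - 6x^3 + 10x^2 - 4x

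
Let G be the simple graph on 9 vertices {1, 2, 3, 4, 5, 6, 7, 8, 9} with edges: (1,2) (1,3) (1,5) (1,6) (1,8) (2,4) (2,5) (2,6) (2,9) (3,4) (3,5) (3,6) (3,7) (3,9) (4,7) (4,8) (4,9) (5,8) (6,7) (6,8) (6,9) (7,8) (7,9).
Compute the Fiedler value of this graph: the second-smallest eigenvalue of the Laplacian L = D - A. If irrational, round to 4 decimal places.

3.1158

With the vertex order [1, 2, 3, 4, 5, 6, 7, 8, 9], the degrees are [5, 5, 6, 5, 4, 6, 5, 5, 5], giving D = diag(5, 5, 6, 5, 4, 6, 5, 5, 5) and L = D - A. The sorted Laplacian eigenvalues are [0, 3.1158, 4.3820, 5, 5.2830, 6, 6.6180, 7.2166, 8.3847]; the algebraic connectivity is the second entry, 3.1158. By the matrix-tree theorem the graph has (1/9) * product of the nonzero eigenvalues = 96280 spanning trees. There is one zero in the spectrum, matching the 1 component.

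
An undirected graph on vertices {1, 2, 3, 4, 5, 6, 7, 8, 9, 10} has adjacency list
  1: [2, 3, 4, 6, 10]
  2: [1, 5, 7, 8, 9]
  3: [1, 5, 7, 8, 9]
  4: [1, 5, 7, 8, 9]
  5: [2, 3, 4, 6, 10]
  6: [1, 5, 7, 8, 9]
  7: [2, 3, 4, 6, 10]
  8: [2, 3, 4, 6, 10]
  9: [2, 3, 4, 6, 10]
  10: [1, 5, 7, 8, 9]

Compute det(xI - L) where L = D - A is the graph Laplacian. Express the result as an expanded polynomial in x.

Each diagonal entry of L is the vertex degree and each off-diagonal entry is -1 where an edge is present, 0 otherwise; in the order [1, 2, 3, 4, 5, 6, 7, 8, 9, 10] the diagonal is [5, 5, 5, 5, 5, 5, 5, 5, 5, 5]. The eigenvalues of L are [0, 5, 5, 5, 5, 5, 5, 5, 5, 10]; the characteristic polynomial is the product of (x - lambda_i), which multiplies out to x^10 - 50x^9 + 1100x^8 - 14000x^7 + 113750x^6 - 612500x^5 + 2187500x^4 - 5000000x^3 + 6640625x^2 - 3906250x. The coefficient of x^9 equals -trace(L) = -50, matching the sum of degrees. There is one zero in the spectrum, matching the 1 component. The eigenvalues sum to 50, which equals trace(L) = 2|E|.

x^10 - 50x^9 + 1100x^8 - 14000x^7 + 113750x^6 - 612500x^5 + 2187500x^4 - 5000000x^3 + 6640625x^2 - 3906250x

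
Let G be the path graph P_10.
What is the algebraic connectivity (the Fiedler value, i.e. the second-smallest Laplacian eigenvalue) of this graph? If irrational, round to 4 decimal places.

The graph has 10 vertices and degree multiset [2, 2, 2, 2, 2, 2, 2, 2, 1, 1]; D is the diagonal matrix of degrees and L = D - A. Computing the eigenvalues of L and sorting gives [0, 0.0979, 0.3820, 0.8244, 1.3820, 2, 2.6180, 3.1756, 3.6180, 3.9021]. The Fiedler value lambda_2 = 0.0979 is strictly positive, so the graph is connected. The largest eigenvalue, 3.9021, is at most the vertex count 10.

0.0979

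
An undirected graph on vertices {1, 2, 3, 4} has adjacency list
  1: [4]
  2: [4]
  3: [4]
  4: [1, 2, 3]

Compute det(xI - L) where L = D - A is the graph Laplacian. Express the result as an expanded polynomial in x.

x^4 - 6x^3 + 9x^2 - 4x

Each diagonal entry of L is the vertex degree and each off-diagonal entry is -1 where an edge is present, 0 otherwise; in the order [1, 2, 3, 4] the diagonal is [1, 1, 1, 3]. Computing det(xI - L) by cofactor expansion (or equivalently via sum-over-permutations) gives x^4 - 6x^3 + 9x^2 - 4x. Since p(0) = det(-L) = 0, x divides p(x). The largest eigenvalue, 4, is at most the vertex count 4.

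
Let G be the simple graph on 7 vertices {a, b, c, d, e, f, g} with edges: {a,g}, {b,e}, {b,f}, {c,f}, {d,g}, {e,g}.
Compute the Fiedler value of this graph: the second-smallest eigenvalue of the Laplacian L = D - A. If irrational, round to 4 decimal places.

0.2254

Reading degrees in the order [a, b, c, d, e, f, g] gives [1, 2, 1, 1, 2, 2, 3]; set D = diag(1, 2, 1, 1, 2, 2, 3) and form L = D - A. Computing the eigenvalues of L and sorting gives [0, 0.2254, 1, 1, 2.1859, 3.3604, 4.2283]. The Fiedler value lambda_2 = 0.2254 is strictly positive, so the graph is connected. The largest eigenvalue, 4.2283, is at most the vertex count 7.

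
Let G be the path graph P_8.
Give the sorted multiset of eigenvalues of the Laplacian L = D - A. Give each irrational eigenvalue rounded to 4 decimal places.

The graph has 8 vertices and degree multiset [2, 2, 2, 2, 2, 2, 1, 1]; D is the diagonal matrix of degrees and L = D - A. The multiplicity of 0 as a Laplacian eigenvalue equals the number of connected components. The eigenvalues sum to 14, which equals trace(L) = 2|E|. The largest eigenvalue, 3.8478, is at most the vertex count 8.

[0, 0.1522, 0.5858, 1.2346, 2, 2.7654, 3.4142, 3.8478]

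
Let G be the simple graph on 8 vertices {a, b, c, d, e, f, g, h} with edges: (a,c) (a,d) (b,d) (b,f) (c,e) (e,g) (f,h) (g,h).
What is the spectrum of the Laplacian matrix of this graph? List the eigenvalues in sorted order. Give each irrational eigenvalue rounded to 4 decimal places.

[0, 0.5858, 0.5858, 2, 2, 3.4142, 3.4142, 4]

Reading degrees in the order [a, b, c, d, e, f, g, h] gives [2, 2, 2, 2, 2, 2, 2, 2]; set D = diag(2, 2, 2, 2, 2, 2, 2, 2) and form L = D - A. The multiplicity of 0 as a Laplacian eigenvalue equals the number of connected components. The single zero eigenvalue shows the graph is connected. There is one zero in the spectrum, matching the 1 component. By the matrix-tree theorem the graph has (1/8) * product of the nonzero eigenvalues = 8 spanning trees.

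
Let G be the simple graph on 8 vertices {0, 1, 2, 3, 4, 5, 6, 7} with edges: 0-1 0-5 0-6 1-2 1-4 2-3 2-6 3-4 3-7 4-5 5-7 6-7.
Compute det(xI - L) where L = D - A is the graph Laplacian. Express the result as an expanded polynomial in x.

Each diagonal entry of L is the vertex degree and each off-diagonal entry is -1 where an edge is present, 0 otherwise; in the order [0, 1, 2, 3, 4, 5, 6, 7] the diagonal is [3, 3, 3, 3, 3, 3, 3, 3]. The eigenvalues of L are [0, 2, 2, 2, 4, 4, 4, 6]; the characteristic polynomial is the product of (x - lambda_i), which multiplies out to x^8 - 24x^7 + 240x^6 - 1296x^5 + 4080x^4 - 7488x^3 + 7424x^2 - 3072x. The constant term is 0 because L is singular (the all-ones vector lies in its kernel). The largest eigenvalue, 6, is at most the vertex count 8.

x^8 - 24x^7 + 240x^6 - 1296x^5 + 4080x^4 - 7488x^3 + 7424x^2 - 3072x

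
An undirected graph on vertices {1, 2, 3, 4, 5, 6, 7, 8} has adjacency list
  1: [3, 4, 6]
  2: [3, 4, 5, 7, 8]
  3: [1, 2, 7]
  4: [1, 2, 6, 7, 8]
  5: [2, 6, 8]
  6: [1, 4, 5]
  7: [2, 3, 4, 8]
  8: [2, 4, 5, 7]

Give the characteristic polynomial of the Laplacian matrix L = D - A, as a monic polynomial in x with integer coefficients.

x^8 - 30x^7 + 376x^6 - 2546x^5 + 10033x^4 - 22950x^3 + 28155x^2 - 14280x

With the vertex order [1, 2, 3, 4, 5, 6, 7, 8], the degrees are [3, 5, 3, 5, 3, 3, 4, 4], giving D = diag(3, 5, 3, 5, 3, 3, 4, 4) and L = D - A. Computing det(xI - L) by cofactor expansion (or equivalently via sum-over-permutations) gives x^8 - 30x^7 + 376x^6 - 2546x^5 + 10033x^4 - 22950x^3 + 28155x^2 - 14280x. The constant term is 0 because L is singular (the all-ones vector lies in its kernel). There is one zero in the spectrum, matching the 1 component. The eigenvalues sum to 30, which equals trace(L) = 2|E|.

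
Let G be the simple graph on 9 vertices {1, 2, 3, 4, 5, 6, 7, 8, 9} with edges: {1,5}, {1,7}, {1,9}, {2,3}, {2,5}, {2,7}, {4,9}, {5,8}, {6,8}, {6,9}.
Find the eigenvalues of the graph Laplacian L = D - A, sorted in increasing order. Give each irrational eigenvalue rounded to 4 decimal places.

[0, 0.4148, 0.8405, 1.1818, 2.1030, 2.6604, 3.3451, 4.3135, 5.1409]

With the vertex order [1, 2, 3, 4, 5, 6, 7, 8, 9], the degrees are [3, 3, 1, 1, 3, 2, 2, 2, 3], giving D = diag(3, 3, 1, 1, 3, 2, 2, 2, 3) and L = D - A. L is symmetric positive semidefinite, so every eigenvalue is real and nonnegative.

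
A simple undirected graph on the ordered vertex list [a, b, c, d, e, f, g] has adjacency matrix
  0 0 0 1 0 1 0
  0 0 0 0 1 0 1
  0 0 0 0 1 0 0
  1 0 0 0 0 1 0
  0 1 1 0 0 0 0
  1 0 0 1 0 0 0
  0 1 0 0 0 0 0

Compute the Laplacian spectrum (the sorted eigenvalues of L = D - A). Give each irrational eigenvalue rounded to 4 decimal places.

Reading degrees in the order [a, b, c, d, e, f, g] gives [2, 2, 1, 2, 2, 2, 1]; set D = diag(2, 2, 1, 2, 2, 2, 1) and form L = D - A. Diagonalising L (or applying a numerical eigensolver to the 7x7 matrix) gives the spectrum above. The 2 zero eigenvalues correspond to the 2 connected components. The eigenvalues sum to 12, which equals trace(L) = 2|E|. There are 2 zeros in the spectrum, matching the 2 components.

[0, 0, 0.5858, 2, 3, 3, 3.4142]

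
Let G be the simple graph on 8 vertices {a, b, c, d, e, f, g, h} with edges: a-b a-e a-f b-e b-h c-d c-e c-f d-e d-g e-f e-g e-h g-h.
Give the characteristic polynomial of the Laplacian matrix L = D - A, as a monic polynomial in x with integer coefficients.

x^8 - 28x^7 + 322x^6 - 1974x^5 + 6965x^4 - 14126x^3 + 15225x^2 - 6728x

Each diagonal entry of L is the vertex degree and each off-diagonal entry is -1 where an edge is present, 0 otherwise; in the order [a, b, c, d, e, f, g, h] the diagonal is [3, 3, 3, 3, 7, 3, 3, 3]. Computing det(xI - L) by cofactor expansion (or equivalently via sum-over-permutations) gives x^8 - 28x^7 + 322x^6 - 1974x^5 + 6965x^4 - 14126x^3 + 15225x^2 - 6728x. The coefficient of x^7 equals -trace(L) = -28, matching the sum of degrees. There is one zero in the spectrum, matching the 1 component.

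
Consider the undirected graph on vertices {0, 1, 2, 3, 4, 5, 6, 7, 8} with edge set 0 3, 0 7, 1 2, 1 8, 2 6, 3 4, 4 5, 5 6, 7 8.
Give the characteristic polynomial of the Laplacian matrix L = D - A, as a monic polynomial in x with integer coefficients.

Reading degrees in the order [0, 1, 2, 3, 4, 5, 6, 7, 8] gives [2, 2, 2, 2, 2, 2, 2, 2, 2]; set D = diag(2, 2, 2, 2, 2, 2, 2, 2, 2) and form L = D - A. L has integer entries, so p(x) = det(xI - L) has integer coefficients. Expanding the determinant yields x^9 - 18x^8 + 135x^7 - 546x^6 + 1287x^5 - 1782x^4 + 1386x^3 - 540x^2 + 81x. Since p(0) = det(-L) = 0, x divides p(x). By the matrix-tree theorem the graph has (1/9) * product of the nonzero eigenvalues = 9 spanning trees. There is one zero in the spectrum, matching the 1 component.

x^9 - 18x^8 + 135x^7 - 546x^6 + 1287x^5 - 1782x^4 + 1386x^3 - 540x^2 + 81x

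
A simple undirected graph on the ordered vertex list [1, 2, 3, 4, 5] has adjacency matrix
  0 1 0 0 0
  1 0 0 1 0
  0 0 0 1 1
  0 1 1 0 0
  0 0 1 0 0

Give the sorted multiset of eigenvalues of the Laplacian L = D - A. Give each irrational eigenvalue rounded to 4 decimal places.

With the vertex order [1, 2, 3, 4, 5], the degrees are [1, 2, 2, 2, 1], giving D = diag(1, 2, 2, 2, 1) and L = D - A. Diagonalising L (or applying a numerical eigensolver to the 5x5 matrix) gives the spectrum above. The single zero eigenvalue shows the graph is connected. By the matrix-tree theorem the graph has (1/5) * product of the nonzero eigenvalues = 1 spanning tree.

[0, 0.3820, 1.3820, 2.6180, 3.6180]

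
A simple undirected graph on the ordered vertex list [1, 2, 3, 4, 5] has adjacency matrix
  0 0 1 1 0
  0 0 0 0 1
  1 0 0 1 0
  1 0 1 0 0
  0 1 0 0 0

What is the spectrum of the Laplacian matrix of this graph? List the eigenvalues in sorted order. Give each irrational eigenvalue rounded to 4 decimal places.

[0, 0, 2, 3, 3]

Reading degrees in the order [1, 2, 3, 4, 5] gives [2, 1, 2, 2, 1]; set D = diag(2, 1, 2, 2, 1) and form L = D - A. Diagonalising L (or applying a numerical eigensolver to the 5x5 matrix) gives the spectrum above. The 2 zero eigenvalues correspond to the 2 connected components. The eigenvalues sum to 8, which equals trace(L) = 2|E|.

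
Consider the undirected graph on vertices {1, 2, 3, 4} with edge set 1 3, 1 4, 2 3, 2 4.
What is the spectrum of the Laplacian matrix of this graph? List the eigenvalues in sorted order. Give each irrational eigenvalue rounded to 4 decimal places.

[0, 2, 2, 4]

Reading degrees in the order [1, 2, 3, 4] gives [2, 2, 2, 2]; set D = diag(2, 2, 2, 2) and form L = D - A. The multiplicity of 0 as a Laplacian eigenvalue equals the number of connected components. The eigenvalues sum to 8, which equals trace(L) = 2|E|.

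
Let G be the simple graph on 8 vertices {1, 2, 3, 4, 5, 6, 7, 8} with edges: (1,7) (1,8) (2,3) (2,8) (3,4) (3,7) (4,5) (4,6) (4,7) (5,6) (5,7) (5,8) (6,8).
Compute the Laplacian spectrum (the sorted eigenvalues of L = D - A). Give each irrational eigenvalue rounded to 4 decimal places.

[0, 1.5663, 1.8036, 2.2824, 4.1881, 4.8817, 5.3959, 5.8819]

Reading degrees in the order [1, 2, 3, 4, 5, 6, 7, 8] gives [2, 2, 3, 4, 4, 3, 4, 4]; set D = diag(2, 2, 3, 4, 4, 3, 4, 4) and form L = D - A. Diagonalising L (or applying a numerical eigensolver to the 8x8 matrix) gives the spectrum above. The single zero eigenvalue shows the graph is connected. By the matrix-tree theorem the graph has (1/8) * product of the nonzero eigenvalues = 523 spanning trees.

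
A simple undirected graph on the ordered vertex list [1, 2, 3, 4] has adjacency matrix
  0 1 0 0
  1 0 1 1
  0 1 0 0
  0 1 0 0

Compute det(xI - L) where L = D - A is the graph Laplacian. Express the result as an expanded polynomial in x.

Each diagonal entry of L is the vertex degree and each off-diagonal entry is -1 where an edge is present, 0 otherwise; in the order [1, 2, 3, 4] the diagonal is [1, 3, 1, 1]. L has integer entries, so p(x) = det(xI - L) has integer coefficients. Expanding the determinant yields x^4 - 6x^3 + 9x^2 - 4x. Since p(0) = det(-L) = 0, x divides p(x). The largest eigenvalue, 4, is at most the vertex count 4.

x^4 - 6x^3 + 9x^2 - 4x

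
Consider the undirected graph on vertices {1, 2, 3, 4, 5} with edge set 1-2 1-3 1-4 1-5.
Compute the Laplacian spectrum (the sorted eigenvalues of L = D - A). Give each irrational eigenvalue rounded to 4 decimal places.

Each diagonal entry of L is the vertex degree and each off-diagonal entry is -1 where an edge is present, 0 otherwise; in the order [1, 2, 3, 4, 5] the diagonal is [4, 1, 1, 1, 1]. Since every row of L sums to 0, the all-ones vector is in the kernel and 0 is an eigenvalue. By the matrix-tree theorem the graph has (1/5) * product of the nonzero eigenvalues = 1 spanning tree.

[0, 1, 1, 1, 5]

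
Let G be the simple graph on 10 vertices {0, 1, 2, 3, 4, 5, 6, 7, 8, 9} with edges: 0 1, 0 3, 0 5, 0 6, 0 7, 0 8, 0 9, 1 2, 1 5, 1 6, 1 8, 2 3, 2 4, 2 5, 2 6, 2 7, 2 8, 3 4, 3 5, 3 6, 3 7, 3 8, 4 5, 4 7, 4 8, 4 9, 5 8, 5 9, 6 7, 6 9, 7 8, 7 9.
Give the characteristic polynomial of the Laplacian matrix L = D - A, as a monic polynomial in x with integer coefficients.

x^10 - 64x^9 + 1808x^8 - 29582x^7 + 308840x^6 - 2132926x^5 + 9741301x^4 - 28361208x^3 + 47749043x^2 - 35408280x

With the vertex order [0, 1, 2, 3, 4, 5, 6, 7, 8, 9], the degrees are [7, 5, 7, 7, 6, 7, 6, 7, 7, 5], giving D = diag(7, 5, 7, 7, 6, 7, 6, 7, 7, 5) and L = D - A. L has integer entries, so p(x) = det(xI - L) has integer coefficients. Expanding the determinant yields x^10 - 64x^9 + 1808x^8 - 29582x^7 + 308840x^6 - 2132926x^5 + 9741301x^4 - 28361208x^3 + 47749043x^2 - 35408280x. Since p(0) = det(-L) = 0, x divides p(x). The eigenvalues sum to 64, which equals trace(L) = 2|E|.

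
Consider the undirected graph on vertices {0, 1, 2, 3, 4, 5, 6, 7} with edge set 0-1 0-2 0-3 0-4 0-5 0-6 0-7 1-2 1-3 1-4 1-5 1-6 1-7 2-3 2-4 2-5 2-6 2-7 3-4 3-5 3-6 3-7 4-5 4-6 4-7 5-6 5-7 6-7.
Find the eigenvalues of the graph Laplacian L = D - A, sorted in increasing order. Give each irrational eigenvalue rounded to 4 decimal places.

[0, 8, 8, 8, 8, 8, 8, 8]

Each diagonal entry of L is the vertex degree and each off-diagonal entry is -1 where an edge is present, 0 otherwise; in the order [0, 1, 2, 3, 4, 5, 6, 7] the diagonal is [7, 7, 7, 7, 7, 7, 7, 7]. Since every row of L sums to 0, the all-ones vector is in the kernel and 0 is an eigenvalue. By the matrix-tree theorem the graph has (1/8) * product of the nonzero eigenvalues = 262144 spanning trees. The eigenvalues sum to 56, which equals trace(L) = 2|E|.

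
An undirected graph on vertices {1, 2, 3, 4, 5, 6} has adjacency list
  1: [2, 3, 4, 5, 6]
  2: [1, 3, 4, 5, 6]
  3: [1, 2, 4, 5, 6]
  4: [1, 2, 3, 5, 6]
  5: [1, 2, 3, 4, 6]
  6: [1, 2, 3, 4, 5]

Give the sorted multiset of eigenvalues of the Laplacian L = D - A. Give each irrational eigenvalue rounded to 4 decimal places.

[0, 6, 6, 6, 6, 6]

With the vertex order [1, 2, 3, 4, 5, 6], the degrees are [5, 5, 5, 5, 5, 5], giving D = diag(5, 5, 5, 5, 5, 5) and L = D - A. L is symmetric positive semidefinite, so every eigenvalue is real and nonnegative. The single zero eigenvalue shows the graph is connected.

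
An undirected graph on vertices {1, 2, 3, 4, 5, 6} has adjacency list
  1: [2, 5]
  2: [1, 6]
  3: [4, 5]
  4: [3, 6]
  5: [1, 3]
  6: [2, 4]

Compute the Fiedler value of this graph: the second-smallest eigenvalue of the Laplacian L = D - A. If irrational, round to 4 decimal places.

1

With the vertex order [1, 2, 3, 4, 5, 6], the degrees are [2, 2, 2, 2, 2, 2], giving D = diag(2, 2, 2, 2, 2, 2) and L = D - A. The sorted Laplacian eigenvalues are [0, 1, 1, 3, 3, 4]; the algebraic connectivity is the second entry, 1.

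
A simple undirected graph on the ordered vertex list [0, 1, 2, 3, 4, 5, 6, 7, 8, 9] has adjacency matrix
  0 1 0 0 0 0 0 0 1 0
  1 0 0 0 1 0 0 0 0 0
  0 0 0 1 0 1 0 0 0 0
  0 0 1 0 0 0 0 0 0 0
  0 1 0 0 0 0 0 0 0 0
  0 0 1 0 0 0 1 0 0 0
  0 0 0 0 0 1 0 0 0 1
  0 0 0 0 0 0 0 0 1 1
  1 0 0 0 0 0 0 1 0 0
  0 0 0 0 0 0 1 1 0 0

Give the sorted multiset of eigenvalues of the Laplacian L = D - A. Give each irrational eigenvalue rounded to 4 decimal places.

[0, 0.0979, 0.3820, 0.8244, 1.3820, 2, 2.6180, 3.1756, 3.6180, 3.9021]

Each diagonal entry of L is the vertex degree and each off-diagonal entry is -1 where an edge is present, 0 otherwise; in the order [0, 1, 2, 3, 4, 5, 6, 7, 8, 9] the diagonal is [2, 2, 2, 1, 1, 2, 2, 2, 2, 2]. The multiplicity of 0 as a Laplacian eigenvalue equals the number of connected components. The single zero eigenvalue shows the graph is connected. There is one zero in the spectrum, matching the 1 component.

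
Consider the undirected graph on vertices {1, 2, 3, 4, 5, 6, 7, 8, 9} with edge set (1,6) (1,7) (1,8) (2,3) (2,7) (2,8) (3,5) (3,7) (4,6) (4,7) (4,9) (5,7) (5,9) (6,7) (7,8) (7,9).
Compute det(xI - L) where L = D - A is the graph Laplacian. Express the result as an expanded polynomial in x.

Reading degrees in the order [1, 2, 3, 4, 5, 6, 7, 8, 9] gives [3, 3, 3, 3, 3, 3, 8, 3, 3]; set D = diag(3, 3, 3, 3, 3, 3, 8, 3, 3) and form L = D - A. Computing det(xI - L) by cofactor expansion (or equivalently via sum-over-permutations) gives x^9 - 32x^8 + 428x^7 - 3136x^6 + 13786x^5 - 37232x^4 + 60276x^3 - 53424x^2 + 19845x. The constant term is 0 because L is singular (the all-ones vector lies in its kernel). The eigenvalues sum to 32, which equals trace(L) = 2|E|.

x^9 - 32x^8 + 428x^7 - 3136x^6 + 13786x^5 - 37232x^4 + 60276x^3 - 53424x^2 + 19845x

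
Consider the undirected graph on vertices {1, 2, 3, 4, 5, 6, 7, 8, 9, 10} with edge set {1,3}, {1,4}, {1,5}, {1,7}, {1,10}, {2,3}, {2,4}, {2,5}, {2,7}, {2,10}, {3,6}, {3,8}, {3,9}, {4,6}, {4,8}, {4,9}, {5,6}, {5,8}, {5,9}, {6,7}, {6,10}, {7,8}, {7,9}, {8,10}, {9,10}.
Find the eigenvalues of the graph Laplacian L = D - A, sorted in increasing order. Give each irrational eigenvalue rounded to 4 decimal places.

Reading degrees in the order [1, 2, 3, 4, 5, 6, 7, 8, 9, 10] gives [5, 5, 5, 5, 5, 5, 5, 5, 5, 5]; set D = diag(5, 5, 5, 5, 5, 5, 5, 5, 5, 5) and form L = D - A. Since every row of L sums to 0, the all-ones vector is in the kernel and 0 is an eigenvalue.

[0, 5, 5, 5, 5, 5, 5, 5, 5, 10]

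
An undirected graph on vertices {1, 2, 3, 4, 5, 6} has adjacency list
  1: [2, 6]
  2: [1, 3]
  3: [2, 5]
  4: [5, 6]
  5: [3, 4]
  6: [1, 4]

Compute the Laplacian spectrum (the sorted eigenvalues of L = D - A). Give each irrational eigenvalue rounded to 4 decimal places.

With the vertex order [1, 2, 3, 4, 5, 6], the degrees are [2, 2, 2, 2, 2, 2], giving D = diag(2, 2, 2, 2, 2, 2) and L = D - A. Diagonalising L (or applying a numerical eigensolver to the 6x6 matrix) gives the spectrum above. The eigenvalues sum to 12, which equals trace(L) = 2|E|.

[0, 1, 1, 3, 3, 4]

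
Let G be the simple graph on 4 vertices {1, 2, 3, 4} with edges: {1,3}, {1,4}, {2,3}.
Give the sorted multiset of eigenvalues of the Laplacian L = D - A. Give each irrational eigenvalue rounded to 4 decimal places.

[0, 0.5858, 2, 3.4142]

Each diagonal entry of L is the vertex degree and each off-diagonal entry is -1 where an edge is present, 0 otherwise; in the order [1, 2, 3, 4] the diagonal is [2, 1, 2, 1]. Since every row of L sums to 0, the all-ones vector is in the kernel and 0 is an eigenvalue. By the matrix-tree theorem the graph has (1/4) * product of the nonzero eigenvalues = 1 spanning tree.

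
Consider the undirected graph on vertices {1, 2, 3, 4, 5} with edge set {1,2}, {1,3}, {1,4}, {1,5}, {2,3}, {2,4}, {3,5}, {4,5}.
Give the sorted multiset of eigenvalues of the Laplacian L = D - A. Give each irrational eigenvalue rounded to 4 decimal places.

Each diagonal entry of L is the vertex degree and each off-diagonal entry is -1 where an edge is present, 0 otherwise; in the order [1, 2, 3, 4, 5] the diagonal is [4, 3, 3, 3, 3]. L is symmetric positive semidefinite, so every eigenvalue is real and nonnegative. The single zero eigenvalue shows the graph is connected. By the matrix-tree theorem the graph has (1/5) * product of the nonzero eigenvalues = 45 spanning trees.

[0, 3, 3, 5, 5]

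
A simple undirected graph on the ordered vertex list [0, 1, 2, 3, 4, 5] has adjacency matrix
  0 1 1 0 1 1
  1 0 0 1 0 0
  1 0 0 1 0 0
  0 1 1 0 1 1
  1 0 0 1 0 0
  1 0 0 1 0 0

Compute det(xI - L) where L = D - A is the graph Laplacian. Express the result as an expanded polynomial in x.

Reading degrees in the order [0, 1, 2, 3, 4, 5] gives [4, 2, 2, 4, 2, 2]; set D = diag(4, 2, 2, 4, 2, 2) and form L = D - A. Computing det(xI - L) by cofactor expansion (or equivalently via sum-over-permutations) gives x^6 - 16x^5 + 96x^4 - 272x^3 + 368x^2 - 192x. The constant term is 0 because L is singular (the all-ones vector lies in its kernel).

x^6 - 16x^5 + 96x^4 - 272x^3 + 368x^2 - 192x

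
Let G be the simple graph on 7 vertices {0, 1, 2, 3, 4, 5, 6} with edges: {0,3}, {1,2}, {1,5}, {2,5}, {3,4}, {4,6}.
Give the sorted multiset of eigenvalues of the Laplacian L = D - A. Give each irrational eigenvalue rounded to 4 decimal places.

[0, 0, 0.5858, 2, 3, 3, 3.4142]

Each diagonal entry of L is the vertex degree and each off-diagonal entry is -1 where an edge is present, 0 otherwise; in the order [0, 1, 2, 3, 4, 5, 6] the diagonal is [1, 2, 2, 2, 2, 2, 1]. Since every row of L sums to 0, the all-ones vector is in the kernel and 0 is an eigenvalue. The 2 zero eigenvalues correspond to the 2 connected components. The eigenvalues sum to 12, which equals trace(L) = 2|E|.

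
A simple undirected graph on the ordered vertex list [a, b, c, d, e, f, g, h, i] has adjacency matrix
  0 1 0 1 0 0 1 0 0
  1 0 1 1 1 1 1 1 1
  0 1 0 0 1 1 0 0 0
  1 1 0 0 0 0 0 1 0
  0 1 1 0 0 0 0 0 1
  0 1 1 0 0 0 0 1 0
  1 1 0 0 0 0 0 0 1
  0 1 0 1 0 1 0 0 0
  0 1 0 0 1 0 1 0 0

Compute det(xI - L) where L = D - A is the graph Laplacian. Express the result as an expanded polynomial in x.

With the vertex order [a, b, c, d, e, f, g, h, i], the degrees are [3, 8, 3, 3, 3, 3, 3, 3, 3], giving D = diag(3, 8, 3, 3, 3, 3, 3, 3, 3) and L = D - A. L has integer entries, so p(x) = det(xI - L) has integer coefficients. Expanding the determinant yields x^9 - 32x^8 + 428x^7 - 3136x^6 + 13786x^5 - 37232x^4 + 60276x^3 - 53424x^2 + 19845x. The constant term is 0 because L is singular (the all-ones vector lies in its kernel). There is one zero in the spectrum, matching the 1 component.

x^9 - 32x^8 + 428x^7 - 3136x^6 + 13786x^5 - 37232x^4 + 60276x^3 - 53424x^2 + 19845x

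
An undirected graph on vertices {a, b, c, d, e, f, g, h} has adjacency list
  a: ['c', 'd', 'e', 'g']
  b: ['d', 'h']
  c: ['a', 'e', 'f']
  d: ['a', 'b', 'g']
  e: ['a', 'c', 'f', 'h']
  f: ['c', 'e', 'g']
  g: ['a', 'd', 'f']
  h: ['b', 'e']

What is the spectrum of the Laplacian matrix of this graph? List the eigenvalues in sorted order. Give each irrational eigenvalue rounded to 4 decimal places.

[0, 1.0209, 1.6805, 3, 3.2026, 4.5168, 4.7814, 5.7977]

Each diagonal entry of L is the vertex degree and each off-diagonal entry is -1 where an edge is present, 0 otherwise; in the order [a, b, c, d, e, f, g, h] the diagonal is [4, 2, 3, 3, 4, 3, 3, 2]. Diagonalising L (or applying a numerical eigensolver to the 8x8 matrix) gives the spectrum above. The single zero eigenvalue shows the graph is connected. By the matrix-tree theorem the graph has (1/8) * product of the nonzero eigenvalues = 258 spanning trees. There is one zero in the spectrum, matching the 1 component.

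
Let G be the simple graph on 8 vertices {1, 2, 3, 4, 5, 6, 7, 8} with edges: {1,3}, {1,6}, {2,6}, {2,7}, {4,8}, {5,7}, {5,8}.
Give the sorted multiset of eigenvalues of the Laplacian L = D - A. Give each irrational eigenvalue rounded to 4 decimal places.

[0, 0.1522, 0.5858, 1.2346, 2, 2.7654, 3.4142, 3.8478]

Reading degrees in the order [1, 2, 3, 4, 5, 6, 7, 8] gives [2, 2, 1, 1, 2, 2, 2, 2]; set D = diag(2, 2, 1, 1, 2, 2, 2, 2) and form L = D - A. L is symmetric positive semidefinite, so every eigenvalue is real and nonnegative. The single zero eigenvalue shows the graph is connected. The eigenvalues sum to 14, which equals trace(L) = 2|E|.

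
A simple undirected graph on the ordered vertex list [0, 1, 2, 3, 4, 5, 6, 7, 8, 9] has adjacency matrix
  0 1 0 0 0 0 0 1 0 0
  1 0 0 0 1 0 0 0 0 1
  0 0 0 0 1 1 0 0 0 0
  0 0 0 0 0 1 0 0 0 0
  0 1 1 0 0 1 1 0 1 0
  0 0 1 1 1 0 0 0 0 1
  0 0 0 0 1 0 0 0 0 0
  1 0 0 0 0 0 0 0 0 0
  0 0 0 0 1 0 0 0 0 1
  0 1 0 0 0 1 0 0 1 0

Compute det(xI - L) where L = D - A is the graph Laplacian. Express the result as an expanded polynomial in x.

x^10 - 24x^9 + 239x^8 - 1290x^7 + 4135x^6 - 8108x^5 + 9646x^4 - 6640x^3 + 2360x^2 - 320x

Each diagonal entry of L is the vertex degree and each off-diagonal entry is -1 where an edge is present, 0 otherwise; in the order [0, 1, 2, 3, 4, 5, 6, 7, 8, 9] the diagonal is [2, 3, 2, 1, 5, 4, 1, 1, 2, 3]. Computing det(xI - L) by cofactor expansion (or equivalently via sum-over-permutations) gives x^10 - 24x^9 + 239x^8 - 1290x^7 + 4135x^6 - 8108x^5 + 9646x^4 - 6640x^3 + 2360x^2 - 320x. The coefficient of x^9 equals -trace(L) = -24, matching the sum of degrees. The eigenvalues sum to 24, which equals trace(L) = 2|E|.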